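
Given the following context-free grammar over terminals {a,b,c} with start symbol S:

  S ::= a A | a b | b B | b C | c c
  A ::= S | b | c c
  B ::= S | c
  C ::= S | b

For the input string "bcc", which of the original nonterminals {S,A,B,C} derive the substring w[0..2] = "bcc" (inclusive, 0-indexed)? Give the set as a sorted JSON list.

CNF form of G:
  S -> T0 A | T0 T1 | T1 B | T1 C | T2 T2
  A -> T0 A | T0 T1 | T1 B | T1 C | T2 T2 | b
  B -> T0 A | T0 T1 | T1 B | T1 C | T2 T2 | c
  C -> T0 A | T0 T1 | T1 B | T1 C | T2 T2 | b
  T0 -> a
  T1 -> b
  T2 -> c

Fill CYK table bottom-up (cells [i..j] with 0 ≤ i ≤ j ≤ 2 only):
  [0..0]={A,C,T1}  "b"  orig:{A,C}
  [1..1]={B,T2}  "c"  orig:{B}
  [2..2]={B,T2}  "c"  orig:{B}
  [0..1]={A,B,C,S}  "bc"
  [1..2]={A,B,C,S}  "cc"
  [0..2]={A,B,C,S}  "bcc"

Original NTs in T[0,2] deriving "bcc": ["A", "B", "C", "S"]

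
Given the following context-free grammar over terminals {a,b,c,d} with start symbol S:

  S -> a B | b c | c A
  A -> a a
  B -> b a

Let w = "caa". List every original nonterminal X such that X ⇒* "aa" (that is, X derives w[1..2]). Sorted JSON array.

Convert to CNF:
  S -> T0 B | T1 T2 | T2 A
  A -> T0 T0
  B -> T1 T0
  T0 -> a
  T1 -> b
  T2 -> c

CYK fill — only the sub-triangle for w[1..2]:
  [1..1]={T0}  "a"  orig:{}
  [2..2]={T0}  "a"  orig:{}
  [1..2]={A}  "aa"

Original NTs in T[1,2] deriving "aa": ["A"]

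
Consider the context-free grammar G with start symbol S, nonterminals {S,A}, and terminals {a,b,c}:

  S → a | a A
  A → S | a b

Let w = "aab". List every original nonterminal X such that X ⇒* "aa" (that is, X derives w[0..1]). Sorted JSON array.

CNF form of G:
  S -> T0 A | a
  A -> T0 A | T0 T1 | a
  T0 -> a
  T1 -> b

CYK fill, restricted to cells inside w[0..1]:
  cell(0,0) a: {A,S,T0}  orig:{A,S}
  cell(1,1) a: {A,S,T0}  orig:{A,S}
  cell(0,1) aa: {A,S}

Original NTs in T[0,1] deriving "aa": ["A", "S"]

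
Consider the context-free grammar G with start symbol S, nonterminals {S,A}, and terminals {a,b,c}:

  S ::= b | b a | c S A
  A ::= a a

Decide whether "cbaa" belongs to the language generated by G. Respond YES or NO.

Convert to CNF:
  S -> T1 T0 | T2 X3 | b
  A -> T0 T0
  T0 -> a
  T1 -> b
  T2 -> c
  X3 -> S A

CYK fill:
  cell(0,0) c: {T2}  orig:{}
  cell(1,1) b: {S,T1}  orig:{S}
  cell(2,2) a: {T0}  orig:{}
  cell(3,3) a: {T0}  orig:{}
  cell(0,1) cb: ∅
  cell(1,2) ba: {S}
  cell(2,3) aa: {A}
  cell(0,2) cba: ∅
  cell(1,3) baa: {X3}  orig:{}
  cell(0,3) cbaa: {S}

S ∈ T[0,3] ⇒ YES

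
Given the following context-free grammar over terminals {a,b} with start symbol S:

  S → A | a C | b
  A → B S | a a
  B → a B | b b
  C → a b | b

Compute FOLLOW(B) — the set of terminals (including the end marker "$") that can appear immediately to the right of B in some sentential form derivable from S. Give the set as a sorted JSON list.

Compute FIRST by fixpoint:
pass 1:
  A via A→a a: +{a}
  B via B→a B: +{a}
  B via B→b b: +{b}
  C via C→a b: +{a}
  C via C→b: +{b}
  S via S→A: +{a}
  S via S→b: +{b}
  S: {a,b}  A: {a}  B: {a,b}  C: {a,b}
pass 2:
  A via A→B S: +{b}
  S: {a,b}  A: {a,b}  B: {a,b}  C: {a,b}
pass 3: (stable)
  S: {a,b}  A: {a,b}  B: {a,b}  C: {a,b}

Compute FOLLOW by fixpoint:
FOLLOW(S) := {$}
[1]
  A→B S: FOLLOW(B) ⊇ FIRST(S) = {a,b}; new: +{a,b}
  S→A: FOLLOW(A) ⊇ FOLLOW(S) ⊇ {$}; new: +{$}
  S→a C: FOLLOW(C) ⊇ FOLLOW(S) ⊇ {$}; new: +{$}
  FOLLOW[S]={$}  FOLLOW[A]={$}  FOLLOW[B]={a,b}  FOLLOW[C]={$}
[2] done
  FOLLOW[S]={$}  FOLLOW[A]={$}  FOLLOW[B]={a,b}  FOLLOW[C]={$}

FOLLOW(B) = ["a", "b"]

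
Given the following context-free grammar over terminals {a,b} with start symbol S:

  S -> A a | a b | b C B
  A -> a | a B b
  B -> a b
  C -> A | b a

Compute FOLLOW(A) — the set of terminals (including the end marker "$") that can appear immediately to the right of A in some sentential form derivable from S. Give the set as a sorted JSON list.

FIRST sets, iterate to fixpoint:
pass 1:
  A via A→a: +{a}
  B via B→a b: +{a}
  C via C→A: +{a}
  C via C→b a: +{b}
  S via S→A a: +{a}
  S via S→b C B: +{b}
  S: {a,b}  A: {a}  B: {a}  C: {a,b}
pass 2: done
  S: {a,b}  A: {a}  B: {a}  C: {a,b}

FOLLOW sets:
FOLLOW(S) := {$}
iter 1:
  A→a B b: FOLLOW(B) ⊇ FIRST(b) = {b}; new: +{b}
  S→A a: FOLLOW(A) ⊇ FIRST(a) = {a}; new: +{a}
  S→b C B: FOLLOW(C) ⊇ FIRST(B) = {a}; new: +{a}
  S→b C B: FOLLOW(B) ⊇ FOLLOW(S) ⊇ {$}; new: +{$}
  FOLLOW(S)={$}  FOLLOW(A)={a}  FOLLOW(B)={$,b}  FOLLOW(C)={a}
iter 2: (stable)
  FOLLOW(S)={$}  FOLLOW(A)={a}  FOLLOW(B)={$,b}  FOLLOW(C)={a}

FOLLOW(A) = ["a"]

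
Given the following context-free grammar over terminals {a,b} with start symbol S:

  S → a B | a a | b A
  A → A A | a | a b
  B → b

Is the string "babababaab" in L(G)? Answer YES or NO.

Convert to CNF:
  S -> T0 B | T0 T0 | T1 A
  A -> A A | T0 T1 | a
  B -> b
  T0 -> a
  T1 -> b

CYK fill:
  [0..0]={B,T1}  "b"  orig:{B}
  [1..1]={A,T0}  "a"  orig:{A}
  [2..2]={B,T1}  "b"  orig:{B}
  [3..3]={A,T0}  "a"  orig:{A}
  [4..4]={B,T1}  "b"  orig:{B}
  [5..5]={A,T0}  "a"  orig:{A}
  [6..6]={B,T1}  "b"  orig:{B}
  [7..7]={A,T0}  "a"  orig:{A}
  [8..8]={A,T0}  "a"  orig:{A}
  [9..9]={B,T1}  "b"  orig:{B}
  [0..1]={S}  "ba"
  [1..2]={A,S}  "ab"
  [2..3]={S}  "ba"
  [3..4]={A,S}  "ab"
  [4..5]={S}  "ba"
  [5..6]={A,S}  "ab"
  [6..7]={S}  "ba"
  [7..8]={A,S}  "aa"
  [8..9]={A,S}  "ab"
  [0..2]={S}  "bab"
  [1..3]={A}  "aba"
  [2..4]={S}  "bab"
  [3..5]={A}  "aba"
  [4..6]={S}  "bab"
  [5..7]={A}  "aba"
  [6..8]={S}  "baa"
  [7..9]={A}  "aab"
  [0..3]={S}  "baba"
  [1..4]={A}  "abab"
  [2..5]={S}  "baba"
  [3..6]={A}  "abab"
  [4..7]={S}  "baba"
  [5..8]={A}  "abaa"
  [6..9]={S}  "baab"
  [0..4]={S}  "babab"
  [1..5]={A}  "ababa"
  [2..6]={S}  "babab"
  [3..7]={A}  "ababa"
  [4..8]={S}  "babaa"
  [5..9]={A}  "abaab"
  [0..5]={S}  "bababa"
  [1..6]={A}  "ababab"
  [2..7]={S}  "bababa"
  [3..8]={A}  "ababaa"
  [4..9]={S}  "babaab"
  [0..6]={S}  "bababab"
  [1..7]={A}  "abababa"
  [2..8]={S}  "bababaa"
  [3..9]={A}  "ababaab"
  [0..7]={S}  "babababa"
  [1..8]={A}  "abababaa"
  [2..9]={S}  "bababaab"
  [0..8]={S}  "babababaa"
  [1..9]={A}  "abababaab"
  [0..9]={S}  "babababaab"

S ∈ T[0,9] ⇒ YES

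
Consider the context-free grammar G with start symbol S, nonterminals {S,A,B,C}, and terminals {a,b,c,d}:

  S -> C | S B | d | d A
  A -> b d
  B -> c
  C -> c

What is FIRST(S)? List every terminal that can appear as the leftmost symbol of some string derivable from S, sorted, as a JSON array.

FIRST iteration:
round 1:
  A via A→b d: +{b}
  B via B→c: +{c}
  C via C→c: +{c}
  S via S→C: +{c}
  S via S→d: +{d}
  FIRST[S]={c,d}  FIRST[A]={b}  FIRST[B]={c}  FIRST[C]={c}
round 2: (stable)
  FIRST[S]={c,d}  FIRST[A]={b}  FIRST[B]={c}  FIRST[C]={c}

FIRST(S) = ["c", "d"]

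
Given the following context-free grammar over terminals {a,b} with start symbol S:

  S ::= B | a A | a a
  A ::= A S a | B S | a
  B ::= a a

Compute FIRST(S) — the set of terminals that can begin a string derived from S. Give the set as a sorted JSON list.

FIRST iteration:
pass 1:
  A via A→a: +{a}
  B via B→a a: +{a}
  S via S→B: +{a}
  S: {a}  A: {a}  B: {a}
pass 2: — fixpoint
  S: {a}  A: {a}  B: {a}

FIRST(S) = ["a"]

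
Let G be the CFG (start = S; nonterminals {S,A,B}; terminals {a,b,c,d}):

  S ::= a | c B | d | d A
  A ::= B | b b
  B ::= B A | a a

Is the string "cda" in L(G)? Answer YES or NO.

CNF form of G:
  S -> T2 B | T3 A | a | d
  A -> B A | T0 T0 | T1 T1
  B -> B A | T0 T0
  T0 -> a
  T1 -> b
  T2 -> c
  T3 -> d

CYK table (by increasing span):
  T[0,0] 'c' = {T2}  orig:{}
  T[1,1] 'd' = {S,T3}  orig:{S}
  T[2,2] 'a' = {S,T0}  orig:{S}
  T[0,1] 'cd' = ∅
  T[1,2] 'da' = ∅
  T[0,2] 'cda' = ∅

S ∉ T[0,2] ⇒ NO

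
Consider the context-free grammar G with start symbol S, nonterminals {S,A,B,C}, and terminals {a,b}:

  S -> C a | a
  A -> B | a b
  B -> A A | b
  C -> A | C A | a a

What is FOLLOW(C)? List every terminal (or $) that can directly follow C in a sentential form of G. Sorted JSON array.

FIRST sets, iterate to fixpoint:
[1]
  A via A→a b: +{a}
  B via B→A A: +{a}
  B via B→b: +{b}
  C via C→A: +{a}
  S via S→C a: +{a}
  S: {a}  A: {a}  B: {a,b}  C: {a}
[2]
  A via A→B: +{b}
  C via C→A: +{b}
  S via S→C a: +{b}
  S: {a,b}  A: {a,b}  B: {a,b}  C: {a,b}
[3] (no change)
  S: {a,b}  A: {a,b}  B: {a,b}  C: {a,b}

FOLLOW iteration:
seed FOLLOW(S) with $
[1]
  B→A A: FOLLOW(A) ⊇ FIRST(A) = {a,b}; new: +{a,b}
  C→C A: FOLLOW(C) ⊇ FIRST(A) = {a,b}; new: +{a,b}
  FOLLOW(S)={$}  FOLLOW(A)={a,b}  FOLLOW(B)={}  FOLLOW(C)={a,b}
[2]
  A→B: FOLLOW(B) ⊇ FOLLOW(A) ⊇ {a,b}; new: +{a,b}
  FOLLOW(S)={$}  FOLLOW(A)={a,b}  FOLLOW(B)={a,b}  FOLLOW(C)={a,b}
[3] (stable)
  FOLLOW(S)={$}  FOLLOW(A)={a,b}  FOLLOW(B)={a,b}  FOLLOW(C)={a,b}

FOLLOW(C) = ["a", "b"]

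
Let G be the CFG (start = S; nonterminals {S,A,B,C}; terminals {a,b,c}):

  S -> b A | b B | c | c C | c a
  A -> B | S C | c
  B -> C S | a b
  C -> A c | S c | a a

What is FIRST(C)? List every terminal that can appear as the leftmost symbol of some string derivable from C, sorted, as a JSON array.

FIRST sets, iterate to fixpoint:
[1]
  A via A→c: +{c}
  B via B→a b: +{a}
  C via C→A c: +{c}
  C via C→a a: +{a}
  S via S→b A: +{b}
  S via S→c: +{c}
  FIRST[S]={b,c}  FIRST[A]={c}  FIRST[B]={a}  FIRST[C]={a,c}
[2]
  A via A→B: +{a}
  A via A→S C: +{b}
  B via B→C S: +{c}
  C via C→A c: +{b}
  FIRST[S]={b,c}  FIRST[A]={a,b,c}  FIRST[B]={a,c}  FIRST[C]={a,b,c}
[3]
  B via B→C S: +{b}
  FIRST[S]={b,c}  FIRST[A]={a,b,c}  FIRST[B]={a,b,c}  FIRST[C]={a,b,c}
[4] — fixpoint
  FIRST[S]={b,c}  FIRST[A]={a,b,c}  FIRST[B]={a,b,c}  FIRST[C]={a,b,c}

FIRST(C) = ["a", "b", "c"]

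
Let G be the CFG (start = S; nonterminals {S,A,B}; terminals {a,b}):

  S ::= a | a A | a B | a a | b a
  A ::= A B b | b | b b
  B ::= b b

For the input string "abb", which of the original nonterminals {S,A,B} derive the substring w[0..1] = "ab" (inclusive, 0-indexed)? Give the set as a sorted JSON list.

CNF form of G:
  S -> T0 T1 | T1 A | T1 B | T1 T1 | a
  A -> A X2 | T0 T0 | b
  B -> T0 T0
  T0 -> b
  T1 -> a
  X2 -> B T0

Fill CYK table bottom-up, restricted to cells inside w[0..1]:
  cell(0,0) a: {S,T1}  orig:{S}
  cell(1,1) b: {A,T0}  orig:{A}
  cell(0,1) ab: {S}

Original NTs in T[0,1] deriving "ab": ["S"]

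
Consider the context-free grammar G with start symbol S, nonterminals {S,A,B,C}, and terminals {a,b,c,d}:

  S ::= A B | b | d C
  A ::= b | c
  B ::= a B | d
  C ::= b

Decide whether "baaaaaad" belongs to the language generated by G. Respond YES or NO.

Convert to CNF:
  S -> A B | T1 C | b
  A -> b | c
  B -> T0 B | d
  C -> b
  T0 -> a
  T1 -> d

CYK fill:
  T[0,0] 'b' = {A,C,S}
  T[1,1] 'a' = {T0}  orig:{}
  T[2,2] 'a' = {T0}  orig:{}
  T[3,3] 'a' = {T0}  orig:{}
  T[4,4] 'a' = {T0}  orig:{}
  T[5,5] 'a' = {T0}  orig:{}
  T[6,6] 'a' = {T0}  orig:{}
  T[7,7] 'd' = {B,T1}  orig:{B}
  T[0,1] 'ba' = ∅
  T[1,2] 'aa' = ∅
  T[2,3] 'aa' = ∅
  T[3,4] 'aa' = ∅
  T[4,5] 'aa' = ∅
  T[5,6] 'aa' = ∅
  T[6,7] 'ad' = {B}
  T[0,2] 'baa' = ∅
  T[1,3] 'aaa' = ∅
  T[2,4] 'aaa' = ∅
  T[3,5] 'aaa' = ∅
  T[4,6] 'aaa' = ∅
  T[5,7] 'aad' = {B}
  T[0,3] 'baaa' = ∅
  T[1,4] 'aaaa' = ∅
  T[2,5] 'aaaa' = ∅
  T[3,6] 'aaaa' = ∅
  T[4,7] 'aaad' = {B}
  T[0,4] 'baaaa' = ∅
  T[1,5] 'aaaaa' = ∅
  T[2,6] 'aaaaa' = ∅
  T[3,7] 'aaaad' = {B}
  T[0,5] 'baaaaa' = ∅
  T[1,6] 'aaaaaa' = ∅
  T[2,7] 'aaaaad' = {B}
  T[0,6] 'baaaaaa' = ∅
  T[1,7] 'aaaaaad' = {B}
  T[0,7] 'baaaaaad' = {S}

S ∈ T[0,7] ⇒ YES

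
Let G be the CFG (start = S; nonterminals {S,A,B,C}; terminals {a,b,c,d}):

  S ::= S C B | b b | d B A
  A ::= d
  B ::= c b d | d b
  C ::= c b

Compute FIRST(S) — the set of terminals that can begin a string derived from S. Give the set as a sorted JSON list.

Compute FIRST by fixpoint:
round 1:
  A via A→d: +{d}
  B via B→c b d: +{c}
  B via B→d b: +{d}
  C via C→c b: +{c}
  S via S→b b: +{b}
  S via S→d B A: +{d}
  FIRST(S)={b,d}  FIRST(A)={d}  FIRST(B)={c,d}  FIRST(C)={c}
round 2: (stable)
  FIRST(S)={b,d}  FIRST(A)={d}  FIRST(B)={c,d}  FIRST(C)={c}

FIRST(S) = ["b", "d"]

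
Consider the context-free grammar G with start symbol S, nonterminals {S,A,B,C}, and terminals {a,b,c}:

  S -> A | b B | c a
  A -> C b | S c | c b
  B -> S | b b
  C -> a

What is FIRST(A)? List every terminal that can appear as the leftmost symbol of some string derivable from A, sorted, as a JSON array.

FIRST sets, iterate to fixpoint:
pass 1:
  A via A→c b: +{c}
  B via B→b b: +{b}
  C via C→a: +{a}
  S via S→A: +{c}
  S via S→b B: +{b}
  S: {b,c}  A: {c}  B: {b}  C: {a}
pass 2:
  A via A→C b: +{a}
  A via A→S c: +{b}
  B via B→S: +{c}
  S via S→A: +{a}
  S: {a,b,c}  A: {a,b,c}  B: {b,c}  C: {a}
pass 3:
  B via B→S: +{a}
  S: {a,b,c}  A: {a,b,c}  B: {a,b,c}  C: {a}
pass 4: (stable)
  S: {a,b,c}  A: {a,b,c}  B: {a,b,c}  C: {a}

FIRST(A) = ["a", "b", "c"]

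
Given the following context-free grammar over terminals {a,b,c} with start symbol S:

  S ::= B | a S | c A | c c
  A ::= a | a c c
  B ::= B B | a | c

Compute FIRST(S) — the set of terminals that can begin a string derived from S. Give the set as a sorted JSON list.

FIRST iteration:
[1]
  A via A→a: +{a}
  B via B→a: +{a}
  B via B→c: +{c}
  S via S→B: +{a,c}
  S: {a,c}  A: {a}  B: {a,c}
[2] — fixpoint
  S: {a,c}  A: {a}  B: {a,c}

FIRST(S) = ["a", "c"]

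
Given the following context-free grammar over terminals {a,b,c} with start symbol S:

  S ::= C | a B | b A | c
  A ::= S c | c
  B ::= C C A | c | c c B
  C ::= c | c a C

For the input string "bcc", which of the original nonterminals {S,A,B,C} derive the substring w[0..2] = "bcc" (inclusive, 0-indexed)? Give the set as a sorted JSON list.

CNF form of G:
  S -> T0 X6 | T1 B | T2 A | c
  A -> S T0 | c
  B -> C X3 | T0 X4 | c
  C -> T0 X5 | c
  T0 -> c
  T1 -> a
  T2 -> b
  X3 -> C A
  X4 -> T0 B
  X5 -> T1 C
  X6 -> T1 C

CYK fill — only the sub-triangle for w[0..2]:
  T[0,0] 'b' = {T2}  orig:{}
  T[1,1] 'c' = {A,B,C,S,T0}  orig:{A,B,C,S}
  T[2,2] 'c' = {A,B,C,S,T0}  orig:{A,B,C,S}
  T[0,1] 'bc' = {S}
  T[1,2] 'cc' = {A,X3,X4}  orig:{A}
  T[0,2] 'bcc' = {A,S}

Original NTs in T[0,2] deriving "bcc": ["A", "S"]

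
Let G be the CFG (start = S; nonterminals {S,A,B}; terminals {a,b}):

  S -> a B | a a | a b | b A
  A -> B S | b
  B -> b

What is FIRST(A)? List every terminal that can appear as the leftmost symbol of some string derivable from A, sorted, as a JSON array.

FIRST sets, iterate to fixpoint:
[1]
  A via A→b: +{b}
  B via B→b: +{b}
  S via S→a B: +{a}
  S via S→b A: +{b}
  FIRST(S)={a,b}  FIRST(A)={b}  FIRST(B)={b}
[2] (no change)
  FIRST(S)={a,b}  FIRST(A)={b}  FIRST(B)={b}

FIRST(A) = ["b"]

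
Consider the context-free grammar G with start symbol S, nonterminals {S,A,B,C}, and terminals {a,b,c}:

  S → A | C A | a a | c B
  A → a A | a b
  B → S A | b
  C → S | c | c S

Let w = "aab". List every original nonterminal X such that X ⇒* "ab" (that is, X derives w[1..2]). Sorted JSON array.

CNF form of G:
  S -> C A | T0 A | T0 T0 | T0 T1 | T2 B
  A -> T0 A | T0 T1
  B -> S A | b
  C -> C A | T0 A | T0 T0 | T0 T1 | T2 B | T2 S | c
  T0 -> a
  T1 -> b
  T2 -> c

CYK fill — only the sub-triangle for w[1..2]:
  [1..1]={T0}  "a"  orig:{}
  [2..2]={B,T1}  "b"  orig:{B}
  [1..2]={A,C,S}  "ab"

Original NTs in T[1,2] deriving "ab": ["A", "C", "S"]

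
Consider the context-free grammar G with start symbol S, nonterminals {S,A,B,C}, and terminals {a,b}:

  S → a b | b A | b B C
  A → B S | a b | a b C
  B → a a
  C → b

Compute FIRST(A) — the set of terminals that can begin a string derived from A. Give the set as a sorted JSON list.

FIRST iteration:
pass 1:
  A via A→a b: +{a}
  B via B→a a: +{a}
  C via C→b: +{b}
  S via S→a b: +{a}
  S via S→b A: +{b}
  FIRST[S]={a,b}  FIRST[A]={a}  FIRST[B]={a}  FIRST[C]={b}
pass 2: done
  FIRST[S]={a,b}  FIRST[A]={a}  FIRST[B]={a}  FIRST[C]={b}

FIRST(A) = ["a"]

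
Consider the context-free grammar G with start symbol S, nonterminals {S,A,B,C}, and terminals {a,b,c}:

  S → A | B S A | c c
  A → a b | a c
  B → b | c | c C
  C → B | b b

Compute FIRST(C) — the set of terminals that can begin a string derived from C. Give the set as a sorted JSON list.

FIRST sets, iterate to fixpoint:
round 1:
  A via A→a b: +{a}
  B via B→b: +{b}
  B via B→c: +{c}
  C via C→B: +{b,c}
  S via S→A: +{a}
  S via S→B S A: +{b,c}
  FIRST[S]={a,b,c}  FIRST[A]={a}  FIRST[B]={b,c}  FIRST[C]={b,c}
round 2: (no change)
  FIRST[S]={a,b,c}  FIRST[A]={a}  FIRST[B]={b,c}  FIRST[C]={b,c}

FIRST(C) = ["b", "c"]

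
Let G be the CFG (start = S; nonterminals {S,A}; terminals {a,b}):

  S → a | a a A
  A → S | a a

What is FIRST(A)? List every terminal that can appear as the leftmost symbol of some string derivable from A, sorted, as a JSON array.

Compute FIRST by fixpoint:
iter 1:
  A via A→a a: +{a}
  S via S→a: +{a}
  S: {a}  A: {a}
iter 2: (stable)
  S: {a}  A: {a}

FIRST(A) = ["a"]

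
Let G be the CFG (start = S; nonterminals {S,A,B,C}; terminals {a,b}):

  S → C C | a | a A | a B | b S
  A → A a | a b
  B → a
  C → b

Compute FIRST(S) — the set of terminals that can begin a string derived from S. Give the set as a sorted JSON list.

FIRST sets, iterate to fixpoint:
pass 1:
  A via A→a b: +{a}
  B via B→a: +{a}
  C via C→b: +{b}
  S via S→C C: +{b}
  S via S→a: +{a}
  FIRST[S]={a,b}  FIRST[A]={a}  FIRST[B]={a}  FIRST[C]={b}
pass 2: (no change)
  FIRST[S]={a,b}  FIRST[A]={a}  FIRST[B]={a}  FIRST[C]={b}

FIRST(S) = ["a", "b"]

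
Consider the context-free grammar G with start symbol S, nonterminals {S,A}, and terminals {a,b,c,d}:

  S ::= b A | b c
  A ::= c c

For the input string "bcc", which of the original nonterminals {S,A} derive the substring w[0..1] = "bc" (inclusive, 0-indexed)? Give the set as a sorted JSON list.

Convert to CNF:
  S -> T1 A | T1 T0
  A -> T0 T0
  T0 -> c
  T1 -> b

CYK fill — only the sub-triangle for w[0..1]:
  [0..0]={T1}  "b"  orig:{}
  [1..1]={T0}  "c"  orig:{}
  [0..1]={S}  "bc"

Original NTs in T[0,1] deriving "bc": ["S"]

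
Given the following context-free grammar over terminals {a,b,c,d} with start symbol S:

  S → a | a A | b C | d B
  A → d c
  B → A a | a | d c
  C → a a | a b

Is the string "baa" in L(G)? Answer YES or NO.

CNF form of G:
  S -> T0 B | T2 A | T3 C | a
  A -> T0 T1
  B -> A T2 | T0 T1 | a
  C -> T2 T2 | T2 T3
  T0 -> d
  T1 -> c
  T2 -> a
  T3 -> b

CYK table (by increasing span):
  [0..0]={T3}  "b"  orig:{}
  [1..1]={B,S,T2}  "a"  orig:{B,S}
  [2..2]={B,S,T2}  "a"  orig:{B,S}
  [0..1]=∅  "ba"
  [1..2]={C}  "aa"
  [0..2]={S}  "baa"

S ∈ T[0,2] ⇒ YES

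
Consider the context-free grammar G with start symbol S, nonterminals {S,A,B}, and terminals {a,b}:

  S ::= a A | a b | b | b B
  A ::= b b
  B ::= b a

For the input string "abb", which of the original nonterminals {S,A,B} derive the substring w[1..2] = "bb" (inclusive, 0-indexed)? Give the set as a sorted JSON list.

CNF form of G:
  S -> T0 B | T1 A | T1 T0 | b
  A -> T0 T0
  B -> T0 T1
  T0 -> b
  T1 -> a

CYK table (by increasing span) (cells [i..j] with 1 ≤ i ≤ j ≤ 2 only):
  [1..1]={S,T0}  "b"  orig:{S}
  [2..2]={S,T0}  "b"  orig:{S}
  [1..2]={A}  "bb"

Original NTs in T[1,2] deriving "bb": ["A"]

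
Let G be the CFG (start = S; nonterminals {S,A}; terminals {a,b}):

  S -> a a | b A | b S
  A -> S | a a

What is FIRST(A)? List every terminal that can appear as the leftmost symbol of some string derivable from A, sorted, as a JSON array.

FIRST iteration:
iter 1:
  A via A→a a: +{a}
  S via S→a a: +{a}
  S via S→b A: +{b}
  S: {a,b}  A: {a}
iter 2:
  A via A→S: +{b}
  S: {a,b}  A: {a,b}
iter 3: done
  S: {a,b}  A: {a,b}

FIRST(A) = ["a", "b"]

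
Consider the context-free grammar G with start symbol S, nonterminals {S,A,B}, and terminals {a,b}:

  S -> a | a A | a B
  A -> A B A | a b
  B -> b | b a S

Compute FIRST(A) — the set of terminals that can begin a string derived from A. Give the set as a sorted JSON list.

Compute FIRST by fixpoint:
iter 1:
  A via A→a b: +{a}
  B via B→b: +{b}
  S via S→a: +{a}
  FIRST[S]={a}  FIRST[A]={a}  FIRST[B]={b}
iter 2: — fixpoint
  FIRST[S]={a}  FIRST[A]={a}  FIRST[B]={b}

FIRST(A) = ["a"]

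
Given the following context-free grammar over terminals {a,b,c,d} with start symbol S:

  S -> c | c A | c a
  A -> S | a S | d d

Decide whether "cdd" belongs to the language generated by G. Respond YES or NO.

Convert to CNF:
  S -> T1 A | T1 T0 | c
  A -> T0 S | T1 A | T1 T0 | T2 T2 | c
  T0 -> a
  T1 -> c
  T2 -> d

CYK fill:
  [0..0]={A,S,T1}  "c"  orig:{A,S}
  [1..1]={T2}  "d"  orig:{}
  [2..2]={T2}  "d"  orig:{}
  [0..1]=∅  "cd"
  [1..2]={A}  "dd"
  [0..2]={A,S}  "cdd"

S ∈ T[0,2] ⇒ YES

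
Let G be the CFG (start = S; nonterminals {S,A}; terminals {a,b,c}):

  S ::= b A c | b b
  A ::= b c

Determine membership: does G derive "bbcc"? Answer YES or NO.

CNF form of G:
  S -> T0 T0 | T0 X2
  A -> T0 T1
  T0 -> b
  T1 -> c
  X2 -> A T1

CYK table (by increasing span):
  T[0,0] 'b' = {T0}  orig:{}
  T[1,1] 'b' = {T0}  orig:{}
  T[2,2] 'c' = {T1}  orig:{}
  T[3,3] 'c' = {T1}  orig:{}
  T[0,1] 'bb' = {S}
  T[1,2] 'bc' = {A}
  T[2,3] 'cc' = ∅
  T[0,2] 'bbc' = ∅
  T[1,3] 'bcc' = {X2}  orig:{}
  T[0,3] 'bbcc' = {S}

S ∈ T[0,3] ⇒ YES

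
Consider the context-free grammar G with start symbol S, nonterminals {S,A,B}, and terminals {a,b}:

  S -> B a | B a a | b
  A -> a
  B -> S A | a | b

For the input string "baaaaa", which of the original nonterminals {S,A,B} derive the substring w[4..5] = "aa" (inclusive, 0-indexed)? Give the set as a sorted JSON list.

Convert to CNF:
  S -> B T0 | B X1 | b
  A -> a
  B -> S A | a | b
  T0 -> a
  X1 -> T0 T0

CYK fill, restricted to cells inside w[4..5]:
  [4..4]={A,B,T0}  "a"  orig:{A,B}
  [5..5]={A,B,T0}  "a"  orig:{A,B}
  [4..5]={S,X1}  "aa"  orig:{S}

Original NTs in T[4,5] deriving "aa": ["S"]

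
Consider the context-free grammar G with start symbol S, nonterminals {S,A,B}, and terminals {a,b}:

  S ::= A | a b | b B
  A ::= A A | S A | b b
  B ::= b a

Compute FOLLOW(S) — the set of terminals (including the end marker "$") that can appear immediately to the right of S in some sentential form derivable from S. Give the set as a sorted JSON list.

FIRST sets, iterate to fixpoint:
pass 1:
  A via A→b b: +{b}
  B via B→b a: +{b}
  S via S→A: +{b}
  S via S→a b: +{a}
  S: {a,b}  A: {b}  B: {b}
pass 2:
  A via A→S A: +{a}
  S: {a,b}  A: {a,b}  B: {b}
pass 3: (stable)
  S: {a,b}  A: {a,b}  B: {b}

FOLLOW iteration:
seed FOLLOW(S) with $
pass 1:
  A→A A: FOLLOW(A) ⊇ FIRST(A) = {a,b}; new: +{a,b}
  A→S A: FOLLOW(S) ⊇ FIRST(A) = {a,b}; new: +{a,b}
  S→A: FOLLOW(A) ⊇ FOLLOW(S) ⊇ {$,a,b}; new: +{$}
  S→b B: FOLLOW(B) ⊇ FOLLOW(S) ⊇ {$,a,b}; new: +{$,a,b}
  FOLLOW[S]={$,a,b}  FOLLOW[A]={$,a,b}  FOLLOW[B]={$,a,b}
pass 2: (stable)
  FOLLOW[S]={$,a,b}  FOLLOW[A]={$,a,b}  FOLLOW[B]={$,a,b}

FOLLOW(S) = ["$", "a", "b"]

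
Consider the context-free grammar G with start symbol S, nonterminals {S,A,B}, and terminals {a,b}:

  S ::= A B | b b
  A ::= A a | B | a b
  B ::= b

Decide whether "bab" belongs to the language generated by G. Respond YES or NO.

Convert to CNF:
  S -> A B | T1 T1
  A -> A T0 | T0 T1 | b
  B -> b
  T0 -> a
  T1 -> b

CYK fill:
  T[0,0] 'b' = {A,B,T1}  orig:{A,B}
  T[1,1] 'a' = {T0}  orig:{}
  T[2,2] 'b' = {A,B,T1}  orig:{A,B}
  T[0,1] 'ba' = {A}
  T[1,2] 'ab' = {A}
  T[0,2] 'bab' = {S}

S ∈ T[0,2] ⇒ YES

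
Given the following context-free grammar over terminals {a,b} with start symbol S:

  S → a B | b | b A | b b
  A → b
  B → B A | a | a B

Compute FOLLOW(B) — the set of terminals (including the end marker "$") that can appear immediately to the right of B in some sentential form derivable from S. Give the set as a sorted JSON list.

Compute FIRST by fixpoint:
round 1:
  A via A→b: +{b}
  B via B→a: +{a}
  S via S→a B: +{a}
  S via S→b: +{b}
  FIRST[S]={a,b}  FIRST[A]={b}  FIRST[B]={a}
round 2: (no change)
  FIRST[S]={a,b}  FIRST[A]={b}  FIRST[B]={a}

FOLLOW sets:
initialize: $ ∈ FOLLOW(S)
round 1:
  B→B A: FOLLOW(B) ⊇ FIRST(A) = {b}; new: +{b}
  B→B A: FOLLOW(A) ⊇ FOLLOW(B) ⊇ {b}; new: +{b}
  S→a B: FOLLOW(B) ⊇ FOLLOW(S) ⊇ {$}; new: +{$}
  S→b A: FOLLOW(A) ⊇ FOLLOW(S) ⊇ {$}; new: +{$}
  FOLLOW[S]={$}  FOLLOW[A]={$,b}  FOLLOW[B]={$,b}
round 2: done
  FOLLOW[S]={$}  FOLLOW[A]={$,b}  FOLLOW[B]={$,b}

FOLLOW(B) = ["$", "b"]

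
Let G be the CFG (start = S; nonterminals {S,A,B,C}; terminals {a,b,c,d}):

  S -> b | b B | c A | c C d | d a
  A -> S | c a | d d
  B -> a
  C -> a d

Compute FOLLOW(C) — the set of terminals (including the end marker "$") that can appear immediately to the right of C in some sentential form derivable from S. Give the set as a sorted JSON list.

Compute FIRST by fixpoint:
iter 1:
  A via A→c a: +{c}
  A via A→d d: +{d}
  B via B→a: +{a}
  C via C→a d: +{a}
  S via S→b: +{b}
  S via S→c A: +{c}
  S via S→d a: +{d}
  FIRST(S)={b,c,d}  FIRST(A)={c,d}  FIRST(B)={a}  FIRST(C)={a}
iter 2:
  A via A→S: +{b}
  FIRST(S)={b,c,d}  FIRST(A)={b,c,d}  FIRST(B)={a}  FIRST(C)={a}
iter 3: — fixpoint
  FIRST(S)={b,c,d}  FIRST(A)={b,c,d}  FIRST(B)={a}  FIRST(C)={a}

FOLLOW sets:
FOLLOW(S) := {$}
round 1:
  S→b B: FOLLOW(B) ⊇ FOLLOW(S) ⊇ {$}; new: +{$}
  S→c A: FOLLOW(A) ⊇ FOLLOW(S) ⊇ {$}; new: +{$}
  S→c C d: FOLLOW(C) ⊇ FIRST(d) = {d}; new: +{d}
  S: {$}  A: {$}  B: {$}  C: {d}
round 2: — fixpoint
  S: {$}  A: {$}  B: {$}  C: {d}

FOLLOW(C) = ["d"]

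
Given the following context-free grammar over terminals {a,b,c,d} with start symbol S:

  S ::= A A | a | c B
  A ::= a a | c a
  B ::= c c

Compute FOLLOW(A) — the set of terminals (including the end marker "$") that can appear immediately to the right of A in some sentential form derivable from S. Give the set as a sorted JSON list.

FIRST sets, iterate to fixpoint:
[1]
  A via A→a a: +{a}
  A via A→c a: +{c}
  B via B→c c: +{c}
  S via S→A A: +{a,c}
  FIRST(S)={a,c}  FIRST(A)={a,c}  FIRST(B)={c}
[2] done
  FIRST(S)={a,c}  FIRST(A)={a,c}  FIRST(B)={c}

FOLLOW iteration:
FOLLOW(S) := {$}
round 1:
  S→A A: FOLLOW(A) ⊇ FIRST(A) = {a,c}; new: +{a,c}
  S→A A: FOLLOW(A) ⊇ FOLLOW(S) ⊇ {$}; new: +{$}
  S→c B: FOLLOW(B) ⊇ FOLLOW(S) ⊇ {$}; new: +{$}
  FOLLOW(S)={$}  FOLLOW(A)={$,a,c}  FOLLOW(B)={$}
round 2: — fixpoint
  FOLLOW(S)={$}  FOLLOW(A)={$,a,c}  FOLLOW(B)={$}

FOLLOW(A) = ["$", "a", "c"]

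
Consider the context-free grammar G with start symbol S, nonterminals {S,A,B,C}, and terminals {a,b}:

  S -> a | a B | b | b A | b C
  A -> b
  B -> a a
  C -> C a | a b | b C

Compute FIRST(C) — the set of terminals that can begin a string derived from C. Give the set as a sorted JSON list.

Compute FIRST by fixpoint:
iter 1:
  A via A→b: +{b}
  B via B→a a: +{a}
  C via C→a b: +{a}
  C via C→b C: +{b}
  S via S→a: +{a}
  S via S→b: +{b}
  FIRST[S]={a,b}  FIRST[A]={b}  FIRST[B]={a}  FIRST[C]={a,b}
iter 2: done
  FIRST[S]={a,b}  FIRST[A]={b}  FIRST[B]={a}  FIRST[C]={a,b}

FIRST(C) = ["a", "b"]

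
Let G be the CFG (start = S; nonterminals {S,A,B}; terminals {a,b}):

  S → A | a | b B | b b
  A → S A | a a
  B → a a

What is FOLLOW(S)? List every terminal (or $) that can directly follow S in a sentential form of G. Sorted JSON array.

FIRST iteration:
[1]
  A via A→a a: +{a}
  B via B→a a: +{a}
  S via S→A: +{a}
  S via S→b B: +{b}
  S: {a,b}  A: {a}  B: {a}
[2]
  A via A→S A: +{b}
  S: {a,b}  A: {a,b}  B: {a}
[3] (no change)
  S: {a,b}  A: {a,b}  B: {a}

FOLLOW sets:
initialize: $ ∈ FOLLOW(S)
iter 1:
  A→S A: FOLLOW(S) ⊇ FIRST(A) = {a,b}; new: +{a,b}
  S→A: FOLLOW(A) ⊇ FOLLOW(S) ⊇ {$,a,b}; new: +{$,a,b}
  S→b B: FOLLOW(B) ⊇ FOLLOW(S) ⊇ {$,a,b}; new: +{$,a,b}
  FOLLOW(S)={$,a,b}  FOLLOW(A)={$,a,b}  FOLLOW(B)={$,a,b}
iter 2: (stable)
  FOLLOW(S)={$,a,b}  FOLLOW(A)={$,a,b}  FOLLOW(B)={$,a,b}

FOLLOW(S) = ["$", "a", "b"]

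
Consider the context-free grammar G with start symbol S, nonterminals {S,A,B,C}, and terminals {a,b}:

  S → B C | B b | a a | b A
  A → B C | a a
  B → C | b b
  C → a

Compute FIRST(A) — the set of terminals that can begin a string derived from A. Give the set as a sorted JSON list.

FIRST iteration:
iter 1:
  A via A→a a: +{a}
  B via B→b b: +{b}
  C via C→a: +{a}
  S via S→B C: +{b}
  S via S→a a: +{a}
  FIRST[S]={a,b}  FIRST[A]={a}  FIRST[B]={b}  FIRST[C]={a}
iter 2:
  A via A→B C: +{b}
  B via B→C: +{a}
  FIRST[S]={a,b}  FIRST[A]={a,b}  FIRST[B]={a,b}  FIRST[C]={a}
iter 3: (no change)
  FIRST[S]={a,b}  FIRST[A]={a,b}  FIRST[B]={a,b}  FIRST[C]={a}

FIRST(A) = ["a", "b"]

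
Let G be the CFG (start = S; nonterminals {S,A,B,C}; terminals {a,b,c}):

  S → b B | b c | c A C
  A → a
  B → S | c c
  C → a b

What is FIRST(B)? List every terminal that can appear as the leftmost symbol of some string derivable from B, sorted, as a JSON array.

FIRST iteration:
pass 1:
  A via A→a: +{a}
  B via B→c c: +{c}
  C via C→a b: +{a}
  S via S→b B: +{b}
  S via S→c A C: +{c}
  FIRST(S)={b,c}  FIRST(A)={a}  FIRST(B)={c}  FIRST(C)={a}
pass 2:
  B via B→S: +{b}
  FIRST(S)={b,c}  FIRST(A)={a}  FIRST(B)={b,c}  FIRST(C)={a}
pass 3: done
  FIRST(S)={b,c}  FIRST(A)={a}  FIRST(B)={b,c}  FIRST(C)={a}

FIRST(B) = ["b", "c"]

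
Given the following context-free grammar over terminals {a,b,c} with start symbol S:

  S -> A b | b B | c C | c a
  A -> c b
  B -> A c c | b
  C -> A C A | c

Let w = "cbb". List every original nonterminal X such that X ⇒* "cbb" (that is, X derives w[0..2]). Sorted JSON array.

CNF form of G:
  S -> A T1 | T0 C | T0 T2 | T1 B
  A -> T0 T1
  B -> A X3 | b
  C -> A X4 | c
  T0 -> c
  T1 -> b
  T2 -> a
  X3 -> T0 T0
  X4 -> C A

CYK fill, restricted to cells inside w[0..2]:
  T[0,0] 'c' = {C,T0}  orig:{C}
  T[1,1] 'b' = {B,T1}  orig:{B}
  T[2,2] 'b' = {B,T1}  orig:{B}
  T[0,1] 'cb' = {A}
  T[1,2] 'bb' = {S}
  T[0,2] 'cbb' = {S}

Original NTs in T[0,2] deriving "cbb": ["S"]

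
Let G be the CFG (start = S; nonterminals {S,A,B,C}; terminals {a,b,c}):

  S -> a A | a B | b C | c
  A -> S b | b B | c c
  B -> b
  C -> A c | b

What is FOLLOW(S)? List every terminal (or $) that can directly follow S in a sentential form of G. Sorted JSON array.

Compute FIRST by fixpoint:
[1]
  A via A→b B: +{b}
  A via A→c c: +{c}
  B via B→b: +{b}
  C via C→A c: +{b,c}
  S via S→a A: +{a}
  S via S→b C: +{b}
  S via S→c: +{c}
  S: {a,b,c}  A: {b,c}  B: {b}  C: {b,c}
[2]
  A via A→S b: +{a}
  C via C→A c: +{a}
  S: {a,b,c}  A: {a,b,c}  B: {b}  C: {a,b,c}
[3] (no change)
  S: {a,b,c}  A: {a,b,c}  B: {b}  C: {a,b,c}

FOLLOW iteration:
FOLLOW(S) := {$}
pass 1:
  A→S b: FOLLOW(S) ⊇ FIRST(b) = {b}; new: +{b}
  C→A c: FOLLOW(A) ⊇ FIRST(c) = {c}; new: +{c}
  S→a A: FOLLOW(A) ⊇ FOLLOW(S) ⊇ {$,b}; new: +{$,b}
  S→a B: FOLLOW(B) ⊇ FOLLOW(S) ⊇ {$,b}; new: +{$,b}
  S→b C: FOLLOW(C) ⊇ FOLLOW(S) ⊇ {$,b}; new: +{$,b}
  FOLLOW(S)={$,b}  FOLLOW(A)={$,b,c}  FOLLOW(B)={$,b}  FOLLOW(C)={$,b}
pass 2:
  A→b B: FOLLOW(B) ⊇ FOLLOW(A) ⊇ {$,b,c}; new: +{c}
  FOLLOW(S)={$,b}  FOLLOW(A)={$,b,c}  FOLLOW(B)={$,b,c}  FOLLOW(C)={$,b}
pass 3: — fixpoint
  FOLLOW(S)={$,b}  FOLLOW(A)={$,b,c}  FOLLOW(B)={$,b,c}  FOLLOW(C)={$,b}

FOLLOW(S) = ["$", "b"]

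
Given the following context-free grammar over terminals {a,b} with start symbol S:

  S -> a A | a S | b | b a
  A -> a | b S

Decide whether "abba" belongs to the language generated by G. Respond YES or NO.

CNF form of G:
  S -> T0 T1 | T1 A | T1 S | b
  A -> T0 S | a
  T0 -> b
  T1 -> a

CYK fill:
  [0..0]={A,T1}  "a"  orig:{A}
  [1..1]={S,T0}  "b"  orig:{S}
  [2..2]={S,T0}  "b"  orig:{S}
  [3..3]={A,T1}  "a"  orig:{A}
  [0..1]={S}  "ab"
  [1..2]={A}  "bb"
  [2..3]={S}  "ba"
  [0..2]={S}  "abb"
  [1..3]={A}  "bba"
  [0..3]={S}  "abba"

S ∈ T[0,3] ⇒ YES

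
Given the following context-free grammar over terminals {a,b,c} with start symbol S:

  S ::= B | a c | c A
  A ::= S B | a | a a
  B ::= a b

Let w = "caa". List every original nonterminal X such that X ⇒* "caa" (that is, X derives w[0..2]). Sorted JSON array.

CNF form of G:
  S -> T0 T1 | T0 T2 | T2 A
  A -> S B | T0 T0 | a
  B -> T0 T1
  T0 -> a
  T1 -> b
  T2 -> c

CYK table (by increasing span) — only the sub-triangle for w[0..2]:
  cell(0,0) c: {T2}  orig:{}
  cell(1,1) a: {A,T0}  orig:{A}
  cell(2,2) a: {A,T0}  orig:{A}
  cell(0,1) ca: {S}
  cell(1,2) aa: {A}
  cell(0,2) caa: {S}

Original NTs in T[0,2] deriving "caa": ["S"]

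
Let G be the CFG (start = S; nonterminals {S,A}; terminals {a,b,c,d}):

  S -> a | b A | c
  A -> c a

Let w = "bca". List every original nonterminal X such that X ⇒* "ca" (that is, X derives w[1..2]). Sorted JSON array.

CNF form of G:
  S -> T2 A | a | c
  A -> T0 T1
  T0 -> c
  T1 -> a
  T2 -> b

Fill CYK table bottom-up, restricted to cells inside w[1..2]:
  T[1,1] 'c' = {S,T0}  orig:{S}
  T[2,2] 'a' = {S,T1}  orig:{S}
  T[1,2] 'ca' = {A}

Original NTs in T[1,2] deriving "ca": ["A"]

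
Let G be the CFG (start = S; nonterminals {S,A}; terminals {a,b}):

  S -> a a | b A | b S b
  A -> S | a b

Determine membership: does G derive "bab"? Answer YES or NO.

CNF form of G:
  S -> T0 T0 | T1 A | T1 X3
  A -> T0 T0 | T0 T1 | T1 A | T1 X2
  T0 -> a
  T1 -> b
  X2 -> S T1
  X3 -> S T1

Fill CYK table bottom-up:
  T[0,0] 'b' = {T1}  orig:{}
  T[1,1] 'a' = {T0}  orig:{}
  T[2,2] 'b' = {T1}  orig:{}
  T[0,1] 'ba' = ∅
  T[1,2] 'ab' = {A}
  T[0,2] 'bab' = {A,S}

S ∈ T[0,2] ⇒ YES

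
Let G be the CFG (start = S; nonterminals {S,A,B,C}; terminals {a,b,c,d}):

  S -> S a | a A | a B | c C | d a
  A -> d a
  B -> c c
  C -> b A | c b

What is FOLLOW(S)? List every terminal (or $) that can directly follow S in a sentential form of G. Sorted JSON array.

FIRST sets, iterate to fixpoint:
[1]
  A via A→d a: +{d}
  B via B→c c: +{c}
  C via C→b A: +{b}
  C via C→c b: +{c}
  S via S→a A: +{a}
  S via S→c C: +{c}
  S via S→d a: +{d}
  S: {a,c,d}  A: {d}  B: {c}  C: {b,c}
[2] (stable)
  S: {a,c,d}  A: {d}  B: {c}  C: {b,c}

Compute FOLLOW by fixpoint:
FOLLOW(S) := {$}
round 1:
  S→S a: FOLLOW(S) ⊇ FIRST(a) = {a}; new: +{a}
  S→a A: FOLLOW(A) ⊇ FOLLOW(S) ⊇ {$,a}; new: +{$,a}
  S→a B: FOLLOW(B) ⊇ FOLLOW(S) ⊇ {$,a}; new: +{$,a}
  S→c C: FOLLOW(C) ⊇ FOLLOW(S) ⊇ {$,a}; new: +{$,a}
  S: {$,a}  A: {$,a}  B: {$,a}  C: {$,a}
round 2: (no change)
  S: {$,a}  A: {$,a}  B: {$,a}  C: {$,a}

FOLLOW(S) = ["$", "a"]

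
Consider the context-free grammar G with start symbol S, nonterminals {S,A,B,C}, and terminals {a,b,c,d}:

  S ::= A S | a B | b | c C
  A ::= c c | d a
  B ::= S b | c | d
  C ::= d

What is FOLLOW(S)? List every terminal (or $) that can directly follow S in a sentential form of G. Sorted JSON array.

FIRST iteration:
round 1:
  A via A→c c: +{c}
  A via A→d a: +{d}
  B via B→c: +{c}
  B via B→d: +{d}
  C via C→d: +{d}
  S via S→A S: +{c,d}
  S via S→a B: +{a}
  S via S→b: +{b}
  FIRST[S]={a,b,c,d}  FIRST[A]={c,d}  FIRST[B]={c,d}  FIRST[C]={d}
round 2:
  B via B→S b: +{a,b}
  FIRST[S]={a,b,c,d}  FIRST[A]={c,d}  FIRST[B]={a,b,c,d}  FIRST[C]={d}
round 3: (no change)
  FIRST[S]={a,b,c,d}  FIRST[A]={c,d}  FIRST[B]={a,b,c,d}  FIRST[C]={d}

FOLLOW iteration:
FOLLOW(S) := {$}
iter 1:
  B→S b: FOLLOW(S) ⊇ FIRST(b) = {b}; new: +{b}
  S→A S: FOLLOW(A) ⊇ FIRST(S) = {a,b,c,d}; new: +{a,b,c,d}
  S→a B: FOLLOW(B) ⊇ FOLLOW(S) ⊇ {$,b}; new: +{$,b}
  S→c C: FOLLOW(C) ⊇ FOLLOW(S) ⊇ {$,b}; new: +{$,b}
  FOLLOW(S)={$,b}  FOLLOW(A)={a,b,c,d}  FOLLOW(B)={$,b}  FOLLOW(C)={$,b}
iter 2: (stable)
  FOLLOW(S)={$,b}  FOLLOW(A)={a,b,c,d}  FOLLOW(B)={$,b}  FOLLOW(C)={$,b}

FOLLOW(S) = ["$", "b"]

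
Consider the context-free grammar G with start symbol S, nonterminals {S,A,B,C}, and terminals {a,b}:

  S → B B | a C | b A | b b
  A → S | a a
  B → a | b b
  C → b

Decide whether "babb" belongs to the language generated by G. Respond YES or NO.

CNF form of G:
  S -> B B | T0 C | T1 A | T1 T1
  A -> B B | T0 C | T0 T0 | T1 A | T1 T1
  B -> T1 T1 | a
  C -> b
  T0 -> a
  T1 -> b

Fill CYK table bottom-up:
  T[0,0] 'b' = {C,T1}  orig:{C}
  T[1,1] 'a' = {B,T0}  orig:{B}
  T[2,2] 'b' = {C,T1}  orig:{C}
  T[3,3] 'b' = {C,T1}  orig:{C}
  T[0,1] 'ba' = ∅
  T[1,2] 'ab' = {A,S}
  T[2,3] 'bb' = {A,B,S}
  T[0,2] 'bab' = {A,S}
  T[1,3] 'abb' = {A,S}
  T[0,3] 'babb' = {A,S}

S ∈ T[0,3] ⇒ YES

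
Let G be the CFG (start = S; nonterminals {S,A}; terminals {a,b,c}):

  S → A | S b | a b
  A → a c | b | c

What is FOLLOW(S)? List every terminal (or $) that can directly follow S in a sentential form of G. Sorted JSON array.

FIRST sets, iterate to fixpoint:
pass 1:
  A via A→a c: +{a}
  A via A→b: +{b}
  A via A→c: +{c}
  S via S→A: +{a,b,c}
  FIRST(S)={a,b,c}  FIRST(A)={a,b,c}
pass 2: done
  FIRST(S)={a,b,c}  FIRST(A)={a,b,c}

FOLLOW sets:
FOLLOW(S) := {$}
iter 1:
  S→A: FOLLOW(A) ⊇ FOLLOW(S) ⊇ {$}; new: +{$}
  S→S b: FOLLOW(S) ⊇ FIRST(b) = {b}; new: +{b}
  FOLLOW(S)={$,b}  FOLLOW(A)={$}
iter 2:
  S→A: FOLLOW(A) ⊇ FOLLOW(S) ⊇ {$,b}; new: +{b}
  FOLLOW(S)={$,b}  FOLLOW(A)={$,b}
iter 3: done
  FOLLOW(S)={$,b}  FOLLOW(A)={$,b}

FOLLOW(S) = ["$", "b"]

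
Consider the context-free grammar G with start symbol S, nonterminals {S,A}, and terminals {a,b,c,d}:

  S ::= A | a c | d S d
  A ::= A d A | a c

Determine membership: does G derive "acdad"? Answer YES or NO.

CNF form of G:
  S -> A X4 | T0 X5 | T1 T2
  A -> A X3 | T1 T2
  T0 -> d
  T1 -> a
  T2 -> c
  X3 -> T0 A
  X4 -> T0 A
  X5 -> S T0

CYK table (by increasing span):
  cell(0,0) a: {T1}  orig:{}
  cell(1,1) c: {T2}  orig:{}
  cell(2,2) d: {T0}  orig:{}
  cell(3,3) a: {T1}  orig:{}
  cell(4,4) d: {T0}  orig:{}
  cell(0,1) ac: {A,S}
  cell(1,2) cd: ∅
  cell(2,3) da: ∅
  cell(3,4) ad: ∅
  cell(0,2) acd: {X5}  orig:{}
  cell(1,3) cda: ∅
  cell(2,4) dad: ∅
  cell(0,3) acda: ∅
  cell(1,4) cdad: ∅
  cell(0,4) acdad: ∅

S ∉ T[0,4] ⇒ NO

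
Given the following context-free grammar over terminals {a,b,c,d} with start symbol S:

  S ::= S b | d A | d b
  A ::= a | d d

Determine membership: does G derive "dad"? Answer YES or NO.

Convert to CNF:
  S -> S T1 | T0 A | T0 T1
  A -> T0 T0 | a
  T0 -> d
  T1 -> b

Fill CYK table bottom-up:
  [0..0]={T0}  "d"  orig:{}
  [1..1]={A}  "a"
  [2..2]={T0}  "d"  orig:{}
  [0..1]={S}  "da"
  [1..2]=∅  "ad"
  [0..2]=∅  "dad"

S ∉ T[0,2] ⇒ NO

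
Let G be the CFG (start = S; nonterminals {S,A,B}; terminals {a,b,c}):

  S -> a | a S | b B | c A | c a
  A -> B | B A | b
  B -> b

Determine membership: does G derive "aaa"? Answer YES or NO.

Convert to CNF:
  S -> T0 S | T1 B | T2 A | T2 T0 | a
  A -> B A | b
  B -> b
  T0 -> a
  T1 -> b
  T2 -> c

CYK table (by increasing span):
  [0..0]={S,T0}  "a"  orig:{S}
  [1..1]={S,T0}  "a"  orig:{S}
  [2..2]={S,T0}  "a"  orig:{S}
  [0..1]={S}  "aa"
  [1..2]={S}  "aa"
  [0..2]={S}  "aaa"

S ∈ T[0,2] ⇒ YES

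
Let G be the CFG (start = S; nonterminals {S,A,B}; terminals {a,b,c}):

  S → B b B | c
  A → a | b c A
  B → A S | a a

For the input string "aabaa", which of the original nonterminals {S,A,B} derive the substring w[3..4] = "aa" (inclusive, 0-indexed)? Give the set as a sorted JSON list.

Convert to CNF:
  S -> B X4 | c
  A -> T0 X3 | a
  B -> A S | T2 T2
  T0 -> b
  T1 -> c
  T2 -> a
  X3 -> T1 A
  X4 -> T0 B

CYK fill (cells [i..j] with 3 ≤ i ≤ j ≤ 4 only):
  [3..3]={A,T2}  "a"  orig:{A}
  [4..4]={A,T2}  "a"  orig:{A}
  [3..4]={B}  "aa"

Original NTs in T[3,4] deriving "aa": ["B"]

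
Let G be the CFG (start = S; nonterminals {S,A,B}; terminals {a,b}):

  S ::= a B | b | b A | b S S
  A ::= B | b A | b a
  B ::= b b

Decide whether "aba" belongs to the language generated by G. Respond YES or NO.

CNF form of G:
  S -> T0 A | T0 X2 | T1 B | b
  A -> T0 A | T0 T0 | T0 T1
  B -> T0 T0
  T0 -> b
  T1 -> a
  X2 -> S S

Fill CYK table bottom-up:
  [0..0]={T1}  "a"  orig:{}
  [1..1]={S,T0}  "b"  orig:{S}
  [2..2]={T1}  "a"  orig:{}
  [0..1]=∅  "ab"
  [1..2]={A}  "ba"
  [0..2]=∅  "aba"

S ∉ T[0,2] ⇒ NO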